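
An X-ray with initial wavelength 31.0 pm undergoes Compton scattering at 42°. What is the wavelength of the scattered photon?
31.6232 pm

Using the Compton scattering formula:
λ' = λ + Δλ = λ + λ_C(1 - cos θ)

Given:
- Initial wavelength λ = 31.0 pm
- Scattering angle θ = 42°
- Compton wavelength λ_C ≈ 2.4263 pm

Calculate the shift:
Δλ = 2.4263 × (1 - cos(42°))
Δλ = 2.4263 × 0.2569
Δλ = 0.6232 pm

Final wavelength:
λ' = 31.0 + 0.6232 = 31.6232 pm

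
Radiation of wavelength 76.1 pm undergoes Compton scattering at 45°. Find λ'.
76.8106 pm

Using the Compton formula: λ' = λ + λ_C(1 − cos θ)

For θ = 45°, cos θ = √2/2 (exact) ≈ 0.7071, so:
1 − cos 45° = 1 − (√2/2) ≈ 0.2929

Δλ = λ_C × 0.2929 = 2.4263 × 0.2929 = 0.7106 pm

λ' = 76.1 + 0.7106 = 76.8106 pm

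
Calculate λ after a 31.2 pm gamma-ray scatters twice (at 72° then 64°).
34.2392 pm

Apply Compton shift twice:

First scattering at θ₁ = 72°:
Δλ₁ = λ_C(1 - cos(72°))
Δλ₁ = 2.4263 × 0.6910
Δλ₁ = 1.6765 pm

After first scattering:
λ₁ = 31.2 + 1.6765 = 32.8765 pm

Second scattering at θ₂ = 64°:
Δλ₂ = λ_C(1 - cos(64°))
Δλ₂ = 2.4263 × 0.5616
Δλ₂ = 1.3627 pm

Final wavelength:
λ₂ = 32.8765 + 1.3627 = 34.2392 pm

Total shift: Δλ_total = 1.6765 + 1.3627 = 3.0392 pm

(Intermediate values are shown rounded; full precision is carried through to the final answer.)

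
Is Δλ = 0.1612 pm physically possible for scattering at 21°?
Yes, consistent

Calculate the expected shift for θ = 21°:

Δλ_expected = λ_C(1 - cos(21°))
Δλ_expected = 2.4263 × (1 - cos(21°))
Δλ_expected = 2.4263 × 0.0664
Δλ_expected = 0.1612 pm

Given shift: 0.1612 pm
Expected shift: 0.1612 pm
Difference: 0.0000 pm

The values match. This is consistent with Compton scattering at the stated angle.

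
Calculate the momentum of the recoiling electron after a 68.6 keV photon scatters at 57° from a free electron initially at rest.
3.4030e-23 kg·m/s

The electron is initially at rest, so by conservation of momentum:
p⃗_e = p⃗₀ − p⃗'  (incident photon momentum minus scattered photon momentum)

Photon momentum magnitudes (p = h/λ = E/c):
λ₀ = hc/E₀ = 18.0735 pm → p₀ = h/λ₀ = 3.6662e-23 kg·m/s
Δλ = λ_C(1 − cos 57°) = 1.1048 pm
λ' = 19.1783 pm → p' = h/λ' = 3.4550e-23 kg·m/s

The scattered photon makes angle θ = 57° with the incident direction, so by the law of cosines:
|p⃗_e|² = p₀² + p'² − 2p₀p'cos θ
|p⃗_e|² = (3.6662e-23)² + (3.4550e-23)² − 2·3.6662e-23·3.4550e-23·cos(57°)
|p⃗_e| = 3.4030e-23 kg·m/s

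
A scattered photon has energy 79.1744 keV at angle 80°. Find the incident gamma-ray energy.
90.8000 keV

Convert final energy to wavelength (hc ≈ 1239.842 keV·pm):
λ' = hc/E' = 1239.842 / 79.1744 = 15.6596 pm

Calculate the Compton shift:
Δλ = λ_C(1 - cos(80°))
Δλ = 2.4263 × (1 - cos(80°))
Δλ = 2.0050 pm

Initial wavelength:
λ = λ' - Δλ = 15.6596 - 2.0050 = 13.6546 pm

Initial energy:
E = hc/λ = 1239.842 / 13.6546 = 90.8000 keV

(Intermediate values are shown rounded; full precision is carried through to the final answer.)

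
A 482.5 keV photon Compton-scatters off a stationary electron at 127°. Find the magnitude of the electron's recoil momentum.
3.2997e-22 kg·m/s

The electron is initially at rest, so by conservation of momentum:
p⃗_e = p⃗₀ − p⃗'  (incident photon momentum minus scattered photon momentum)

Photon momentum magnitudes (p = h/λ = E/c):
λ₀ = hc/E₀ = 2.5696 pm → p₀ = h/λ₀ = 2.5786e-22 kg·m/s
Δλ = λ_C(1 − cos 127°) = 3.8865 pm
λ' = 6.4561 pm → p' = h/λ' = 1.0263e-22 kg·m/s

The scattered photon makes angle θ = 127° with the incident direction, so by the law of cosines:
|p⃗_e|² = p₀² + p'² − 2p₀p'cos θ
|p⃗_e|² = (2.5786e-22)² + (1.0263e-22)² − 2·2.5786e-22·1.0263e-22·cos(127°)
|p⃗_e| = 3.2997e-22 kg·m/s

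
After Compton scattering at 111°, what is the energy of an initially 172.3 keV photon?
118.1741 keV

First convert energy to wavelength:
λ = hc/E, with hc ≈ 1239.842 keV·pm (i.e. 1239.842 eV·nm)

For E = 172.3 keV = 172300 eV:
λ = 1239.842 keV·pm / 172.3 keV
λ = 7.1958 pm

Calculate the Compton shift:
Δλ = λ_C(1 - cos(111°)) = 2.4263 × 1.3584
Δλ = 3.2958 pm

Final wavelength:
λ' = 7.1958 + 3.2958 = 10.4917 pm

Final energy:
E' = hc/λ' = 1239.842 / 10.4917 = 118.1741 keV

(Intermediate values are shown rounded; full precision is carried through to the final answer.)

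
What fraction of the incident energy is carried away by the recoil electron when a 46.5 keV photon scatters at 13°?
0.0023 (or 0.23%)

Calculate initial and final photon energies:

Initial: E₀ = 46.5 keV → λ₀ = 26.6633 pm
Compton shift: Δλ = 0.0622 pm
Final wavelength: λ' = 26.7255 pm
Final energy: E' = 46.3918 keV

Fractional energy loss:
(E₀ - E')/E₀ = (46.5000 - 46.3918)/46.5000
= 0.1082/46.5000
= 0.0023
= 0.23%

(Intermediate values are shown rounded; full precision is carried through to the final answer.)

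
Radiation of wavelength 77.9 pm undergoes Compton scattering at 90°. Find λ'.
80.3263 pm

Using the Compton formula: λ' = λ + λ_C(1 − cos θ)

For θ = 90°, cos θ = 0 (exact) = 0.0000, so:
1 − cos 90° = 1 − (0) = 1.0000

Δλ = λ_C × 1.0000 = 2.4263 × 1.0000 = 2.4263 pm

λ' = 77.9 + 2.4263 = 80.3263 pm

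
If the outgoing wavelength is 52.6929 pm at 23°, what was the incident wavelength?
52.5000 pm

From λ' = λ + Δλ, we have λ = λ' - Δλ

First calculate the Compton shift:
Δλ = λ_C(1 - cos θ)
Δλ = 2.4263 × (1 - cos(23°))
Δλ = 2.4263 × 0.0795
Δλ = 0.1929 pm

Initial wavelength:
λ = λ' - Δλ
λ = 52.6929 - 0.1929
λ = 52.5000 pm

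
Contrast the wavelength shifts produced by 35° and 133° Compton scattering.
133° produces the larger shift by a factor of 9.301

Calculate both shifts using Δλ = λ_C(1 - cos θ):

For θ₁ = 35°:
Δλ₁ = 2.4263 × (1 - cos(35°))
Δλ₁ = 2.4263 × 0.1808
Δλ₁ = 0.4388 pm

For θ₂ = 133°:
Δλ₂ = 2.4263 × (1 - cos(133°))
Δλ₂ = 2.4263 × 1.6820
Δλ₂ = 4.0810 pm

The 133° angle produces the larger shift.
Ratio: 4.0810/0.4388 = 9.301

(Intermediate values are shown rounded; full precision is carried through to the final answer.)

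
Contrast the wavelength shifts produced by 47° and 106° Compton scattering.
106° produces the larger shift by a factor of 4.011

Calculate both shifts using Δλ = λ_C(1 - cos θ):

For θ₁ = 47°:
Δλ₁ = 2.4263 × (1 - cos(47°))
Δλ₁ = 2.4263 × 0.3180
Δλ₁ = 0.7716 pm

For θ₂ = 106°:
Δλ₂ = 2.4263 × (1 - cos(106°))
Δλ₂ = 2.4263 × 1.2756
Δλ₂ = 3.0951 pm

The 106° angle produces the larger shift.
Ratio: 3.0951/0.7716 = 4.011

(Intermediate values are shown rounded; full precision is carried through to the final answer.)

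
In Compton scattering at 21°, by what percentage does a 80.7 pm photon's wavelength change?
0.1997%

Calculate the Compton shift:
Δλ = λ_C(1 - cos(21°))
Δλ = 2.4263 × (1 - cos(21°))
Δλ = 2.4263 × 0.0664
Δλ = 0.1612 pm

Percentage change:
(Δλ/λ₀) × 100 = (0.1612/80.7) × 100
= 0.1997%

(Intermediate values are shown rounded; full precision is carried through to the final answer.)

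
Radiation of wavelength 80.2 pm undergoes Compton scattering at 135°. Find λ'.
84.3420 pm

Using the Compton formula: λ' = λ + λ_C(1 − cos θ)

For θ = 135°, cos θ = -√2/2 (exact) ≈ -0.7071, so:
1 − cos 135° = 1 − (-√2/2) ≈ 1.7071

Δλ = λ_C × 1.7071 = 2.4263 × 1.7071 = 4.1420 pm

λ' = 80.2 + 4.1420 = 84.3420 pm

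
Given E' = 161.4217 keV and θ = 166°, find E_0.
427.5000 keV

Convert final energy to wavelength (hc ≈ 1239.842 keV·pm):
λ' = hc/E' = 1239.842 / 161.4217 = 7.6808 pm

Calculate the Compton shift:
Δλ = λ_C(1 - cos(166°))
Δλ = 2.4263 × (1 - cos(166°))
Δλ = 4.7805 pm

Initial wavelength:
λ = λ' - Δλ = 7.6808 - 4.7805 = 2.9002 pm

Initial energy:
E = hc/λ = 1239.842 / 2.9002 = 427.5000 keV

(Intermediate values are shown rounded; full precision is carried through to the final answer.)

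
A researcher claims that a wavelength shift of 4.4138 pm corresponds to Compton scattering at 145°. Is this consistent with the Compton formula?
Yes, consistent

Calculate the expected shift for θ = 145°:

Δλ_expected = λ_C(1 - cos(145°))
Δλ_expected = 2.4263 × (1 - cos(145°))
Δλ_expected = 2.4263 × 1.8192
Δλ_expected = 4.4138 pm

Given shift: 4.4138 pm
Expected shift: 4.4138 pm
Difference: 0.0000 pm

The values match. This is consistent with Compton scattering at the stated angle.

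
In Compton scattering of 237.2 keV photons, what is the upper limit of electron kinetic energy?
114.1950 keV

Maximum energy transfer occurs at θ = 180° (backscattering).

Initial photon: E₀ = 237.2 keV → λ₀ = 5.2270 pm

Maximum Compton shift (at 180°):
Δλ_max = 2λ_C = 2 × 2.4263 = 4.8526 pm

Final wavelength:
λ' = 5.2270 + 4.8526 = 10.0796 pm

Minimum photon energy (maximum energy to electron):
E'_min = hc/λ' = 123.0050 keV

Maximum electron kinetic energy:
K_max = E₀ - E'_min = 237.2000 - 123.0050 = 114.1950 keV

(Intermediate values are shown rounded; full precision is carried through to the final answer.)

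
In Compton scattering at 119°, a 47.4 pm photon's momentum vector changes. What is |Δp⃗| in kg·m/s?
2.3244e-23 kg·m/s

Photon momentum magnitude is p = h/λ.

Initial momentum:
p₀ = h/λ = 6.6261e-34/4.7400e-11 = 1.3979e-23 kg·m/s

After scattering:
λ' = λ + Δλ = 47.4 + 3.6026 = 51.0026 pm
p' = h/λ' = 6.6261e-34/5.1003e-11 = 1.2992e-23 kg·m/s

Momentum is a vector; the scattered photon's direction makes angle θ = 119° with the incident direction. The magnitude of the vector change Δp⃗ = p⃗₀ − p⃗' is found from the law of cosines:
|Δp⃗|² = p₀² + p'² − 2p₀p'cos θ
|Δp⃗|² = (1.3979e-23)² + (1.2992e-23)² − 2·1.3979e-23·1.2992e-23·cos(119°)
|Δp⃗| = 2.3244e-23 kg·m/s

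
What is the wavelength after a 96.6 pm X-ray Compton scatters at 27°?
96.8645 pm

Using the Compton scattering formula:
λ' = λ + Δλ = λ + λ_C(1 - cos θ)

Given:
- Initial wavelength λ = 96.6 pm
- Scattering angle θ = 27°
- Compton wavelength λ_C ≈ 2.4263 pm

Calculate the shift:
Δλ = 2.4263 × (1 - cos(27°))
Δλ = 2.4263 × 0.1090
Δλ = 0.2645 pm

Final wavelength:
λ' = 96.6 + 0.2645 = 96.8645 pm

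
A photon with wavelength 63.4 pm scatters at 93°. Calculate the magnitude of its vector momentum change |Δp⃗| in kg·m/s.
1.4871e-23 kg·m/s

Photon momentum magnitude is p = h/λ.

Initial momentum:
p₀ = h/λ = 6.6261e-34/6.3400e-11 = 1.0451e-23 kg·m/s

After scattering:
λ' = λ + Δλ = 63.4 + 2.5533 = 65.9533 pm
p' = h/λ' = 6.6261e-34/6.5953e-11 = 1.0047e-23 kg·m/s

Momentum is a vector; the scattered photon's direction makes angle θ = 93° with the incident direction. The magnitude of the vector change Δp⃗ = p⃗₀ − p⃗' is found from the law of cosines:
|Δp⃗|² = p₀² + p'² − 2p₀p'cos θ
|Δp⃗|² = (1.0451e-23)² + (1.0047e-23)² − 2·1.0451e-23·1.0047e-23·cos(93°)
|Δp⃗| = 1.4871e-23 kg·m/s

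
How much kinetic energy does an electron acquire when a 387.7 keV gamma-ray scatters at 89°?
165.5820 keV

By energy conservation: K_e = E_initial - E_final

First find the scattered photon energy:
Initial wavelength: λ = hc/E = 3.1979 pm
Compton shift: Δλ = λ_C(1 - cos(89°)) = 2.3840 pm
Final wavelength: λ' = 3.1979 + 2.3840 = 5.5819 pm
Final photon energy: E' = hc/λ' = 222.1180 keV

Electron kinetic energy:
K_e = E - E' = 387.7000 - 222.1180 = 165.5820 keV

(Intermediate values are shown rounded; full precision is carried through to the final answer.)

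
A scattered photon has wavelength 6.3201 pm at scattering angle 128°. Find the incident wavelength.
2.4000 pm

From λ' = λ + Δλ, we have λ = λ' - Δλ

First calculate the Compton shift:
Δλ = λ_C(1 - cos θ)
Δλ = 2.4263 × (1 - cos(128°))
Δλ = 2.4263 × 1.6157
Δλ = 3.9201 pm

Initial wavelength:
λ = λ' - Δλ
λ = 6.3201 - 3.9201
λ = 2.4000 pm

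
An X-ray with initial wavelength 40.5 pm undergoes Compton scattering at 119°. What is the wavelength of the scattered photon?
44.1026 pm

Using the Compton scattering formula:
λ' = λ + Δλ = λ + λ_C(1 - cos θ)

Given:
- Initial wavelength λ = 40.5 pm
- Scattering angle θ = 119°
- Compton wavelength λ_C ≈ 2.4263 pm

Calculate the shift:
Δλ = 2.4263 × (1 - cos(119°))
Δλ = 2.4263 × 1.4848
Δλ = 3.6026 pm

Final wavelength:
λ' = 40.5 + 3.6026 = 44.1026 pm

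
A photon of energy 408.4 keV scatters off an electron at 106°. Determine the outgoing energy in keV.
202.2269 keV

First convert energy to wavelength:
λ = hc/E, with hc ≈ 1239.842 keV·pm (i.e. 1239.842 eV·nm)

For E = 408.4 keV = 408400 eV:
λ = 1239.842 keV·pm / 408.4 keV
λ = 3.0359 pm

Calculate the Compton shift:
Δλ = λ_C(1 - cos(106°)) = 2.4263 × 1.2756
Δλ = 3.0951 pm

Final wavelength:
λ' = 3.0359 + 3.0951 = 6.1309 pm

Final energy:
E' = hc/λ' = 1239.842 / 6.1309 = 202.2269 keV

(Intermediate values are shown rounded; full precision is carried through to the final answer.)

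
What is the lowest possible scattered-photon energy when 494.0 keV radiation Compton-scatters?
168.4014 keV (at θ = 180°)

The scattered photon has minimum energy when its wavelength is maximum, i.e., when the Compton shift Δλ = λ_C(1 − cos θ) is maximum. This occurs at θ = 180° (backscattering), giving Δλ_max = 2λ_C = 4.8526 pm.

Initial wavelength: λ₀ = hc/E₀ = 2.5098 pm
Maximum final wavelength: λ'_max = λ₀ + 2λ_C = 2.5098 + 4.8526 = 7.3624 pm
Minimum final energy: E'_min = hc/λ'_max = 168.4014 keV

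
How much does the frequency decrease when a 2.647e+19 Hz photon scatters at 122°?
6.534e+18 Hz (decrease)

Convert frequency to wavelength (c = 299792458 m/s):
λ₀ = c/f₀ = 299792458/2.647e+19 = 1.1325745e-11 m = 11.3257 pm

Calculate Compton shift:
Δλ = λ_C(1 - cos(122°)) = 3.7121 pm

Final wavelength:
λ' = λ₀ + Δλ = 11.3257 + 3.7121 = 15.0378 pm

Final frequency:
f' = c/λ' = 299792458/1.5037803e-11 = 1.9935921e+19 Hz

Frequency shift (decrease):
Δf = f₀ - f' = 2.647e+19 - 1.9935921e+19 = 6.534e+18 Hz

(Intermediate values are shown rounded; full precision is carried through to the final answer.)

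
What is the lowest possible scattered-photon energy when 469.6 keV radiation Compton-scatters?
165.4705 keV (at θ = 180°)

The scattered photon has minimum energy when its wavelength is maximum, i.e., when the Compton shift Δλ = λ_C(1 − cos θ) is maximum. This occurs at θ = 180° (backscattering), giving Δλ_max = 2λ_C = 4.8526 pm.

Initial wavelength: λ₀ = hc/E₀ = 2.6402 pm
Maximum final wavelength: λ'_max = λ₀ + 2λ_C = 2.6402 + 4.8526 = 7.4928 pm
Minimum final energy: E'_min = hc/λ'_max = 165.4705 keV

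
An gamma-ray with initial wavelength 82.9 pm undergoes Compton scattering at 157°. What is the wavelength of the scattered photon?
87.5597 pm

Using the Compton scattering formula:
λ' = λ + Δλ = λ + λ_C(1 - cos θ)

Given:
- Initial wavelength λ = 82.9 pm
- Scattering angle θ = 157°
- Compton wavelength λ_C ≈ 2.4263 pm

Calculate the shift:
Δλ = 2.4263 × (1 - cos(157°))
Δλ = 2.4263 × 1.9205
Δλ = 4.6597 pm

Final wavelength:
λ' = 82.9 + 4.6597 = 87.5597 pm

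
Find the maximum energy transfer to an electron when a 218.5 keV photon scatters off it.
100.7222 keV

Maximum energy transfer occurs at θ = 180° (backscattering).

Initial photon: E₀ = 218.5 keV → λ₀ = 5.6743 pm

Maximum Compton shift (at 180°):
Δλ_max = 2λ_C = 2 × 2.4263 = 4.8526 pm

Final wavelength:
λ' = 5.6743 + 4.8526 = 10.5270 pm

Minimum photon energy (maximum energy to electron):
E'_min = hc/λ' = 117.7778 keV

Maximum electron kinetic energy:
K_max = E₀ - E'_min = 218.5000 - 117.7778 = 100.7222 keV

(Intermediate values are shown rounded; full precision is carried through to the final answer.)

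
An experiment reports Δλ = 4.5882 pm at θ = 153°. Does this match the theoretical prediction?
Yes, consistent

Calculate the expected shift for θ = 153°:

Δλ_expected = λ_C(1 - cos(153°))
Δλ_expected = 2.4263 × (1 - cos(153°))
Δλ_expected = 2.4263 × 1.8910
Δλ_expected = 4.5882 pm

Given shift: 4.5882 pm
Expected shift: 4.5882 pm
Difference: 0.0000 pm

The values match. This is consistent with Compton scattering at the stated angle.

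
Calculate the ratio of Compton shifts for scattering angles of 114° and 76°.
114° produces the larger shift by a factor of 1.856

Calculate both shifts using Δλ = λ_C(1 - cos θ):

For θ₁ = 76°:
Δλ₁ = 2.4263 × (1 - cos(76°))
Δλ₁ = 2.4263 × 0.7581
Δλ₁ = 1.8393 pm

For θ₂ = 114°:
Δλ₂ = 2.4263 × (1 - cos(114°))
Δλ₂ = 2.4263 × 1.4067
Δλ₂ = 3.4132 pm

The 114° angle produces the larger shift.
Ratio: 3.4132/1.8393 = 1.856

(Intermediate values are shown rounded; full precision is carried through to the final answer.)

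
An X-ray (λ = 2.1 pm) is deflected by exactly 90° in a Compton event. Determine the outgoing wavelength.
4.5263 pm

Using the Compton formula: λ' = λ + λ_C(1 − cos θ)

For θ = 90°, cos θ = 0 (exact) = 0.0000, so:
1 − cos 90° = 1 − (0) = 1.0000

Δλ = λ_C × 1.0000 = 2.4263 × 1.0000 = 2.4263 pm

λ' = 2.1 + 2.4263 = 4.5263 pm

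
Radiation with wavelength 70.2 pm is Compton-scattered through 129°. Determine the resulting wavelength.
74.1532 pm

Using the Compton scattering formula:
λ' = λ + Δλ = λ + λ_C(1 - cos θ)

Given:
- Initial wavelength λ = 70.2 pm
- Scattering angle θ = 129°
- Compton wavelength λ_C ≈ 2.4263 pm

Calculate the shift:
Δλ = 2.4263 × (1 - cos(129°))
Δλ = 2.4263 × 1.6293
Δλ = 3.9532 pm

Final wavelength:
λ' = 70.2 + 3.9532 = 74.1532 pm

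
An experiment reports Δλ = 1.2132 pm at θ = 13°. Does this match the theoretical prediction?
No, inconsistent

Calculate the expected shift for θ = 13°:

Δλ_expected = λ_C(1 - cos(13°))
Δλ_expected = 2.4263 × (1 - cos(13°))
Δλ_expected = 2.4263 × 0.0256
Δλ_expected = 0.0622 pm

Given shift: 1.2132 pm
Expected shift: 0.0622 pm
Difference: 1.1510 pm

The values do not match. The given shift corresponds to θ ≈ 60.0°, not 13°.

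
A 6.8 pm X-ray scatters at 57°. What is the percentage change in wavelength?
16.2477%

Calculate the Compton shift:
Δλ = λ_C(1 - cos(57°))
Δλ = 2.4263 × (1 - cos(57°))
Δλ = 2.4263 × 0.4554
Δλ = 1.1048 pm

Percentage change:
(Δλ/λ₀) × 100 = (1.1048/6.8) × 100
= 16.2477%

(Intermediate values are shown rounded; full precision is carried through to the final answer.)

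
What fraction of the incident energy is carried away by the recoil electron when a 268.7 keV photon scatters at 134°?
0.4712 (or 47.12%)

Calculate initial and final photon energies:

Initial: E₀ = 268.7 keV → λ₀ = 4.6142 pm
Compton shift: Δλ = 4.1118 pm
Final wavelength: λ' = 8.7260 pm
Final energy: E' = 142.0861 keV

Fractional energy loss:
(E₀ - E')/E₀ = (268.7000 - 142.0861)/268.7000
= 126.6139/268.7000
= 0.4712
= 47.12%

(Intermediate values are shown rounded; full precision is carried through to the final answer.)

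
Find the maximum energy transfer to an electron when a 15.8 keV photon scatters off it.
0.9202 keV

Maximum energy transfer occurs at θ = 180° (backscattering).

Initial photon: E₀ = 15.8 keV → λ₀ = 78.4710 pm

Maximum Compton shift (at 180°):
Δλ_max = 2λ_C = 2 × 2.4263 = 4.8526 pm

Final wavelength:
λ' = 78.4710 + 4.8526 = 83.3236 pm

Minimum photon energy (maximum energy to electron):
E'_min = hc/λ' = 14.8798 keV

Maximum electron kinetic energy:
K_max = E₀ - E'_min = 15.8000 - 14.8798 = 0.9202 keV

(Intermediate values are shown rounded; full precision is carried through to the final answer.)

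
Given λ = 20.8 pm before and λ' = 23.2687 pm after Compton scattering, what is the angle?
91.00°

First find the wavelength shift:
Δλ = λ' - λ = 23.2687 - 20.8 = 2.4687 pm

Using Δλ = λ_C(1 - cos θ), with λ_C = h/(m_e·c) ≈ 2.42631024 pm:
cos θ = 1 - Δλ/λ_C
cos θ = 1 - 2.4687/2.42631024
cos θ = -0.017471

θ = arccos(-0.017471)
θ = 91.00°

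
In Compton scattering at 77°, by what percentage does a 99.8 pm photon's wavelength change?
1.8843%

Calculate the Compton shift:
Δλ = λ_C(1 - cos(77°))
Δλ = 2.4263 × (1 - cos(77°))
Δλ = 2.4263 × 0.7750
Δλ = 1.8805 pm

Percentage change:
(Δλ/λ₀) × 100 = (1.8805/99.8) × 100
= 1.8843%

(Intermediate values are shown rounded; full precision is carried through to the final answer.)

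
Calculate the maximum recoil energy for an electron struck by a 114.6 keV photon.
35.4855 keV

Maximum energy transfer occurs at θ = 180° (backscattering).

Initial photon: E₀ = 114.6 keV → λ₀ = 10.8189 pm

Maximum Compton shift (at 180°):
Δλ_max = 2λ_C = 2 × 2.4263 = 4.8526 pm

Final wavelength:
λ' = 10.8189 + 4.8526 = 15.6715 pm

Minimum photon energy (maximum energy to electron):
E'_min = hc/λ' = 79.1145 keV

Maximum electron kinetic energy:
K_max = E₀ - E'_min = 114.6000 - 79.1145 = 35.4855 keV

(Intermediate values are shown rounded; full precision is carried through to the final answer.)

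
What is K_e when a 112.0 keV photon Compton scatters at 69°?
13.8088 keV

By energy conservation: K_e = E_initial - E_final

First find the scattered photon energy:
Initial wavelength: λ = hc/E = 11.0700 pm
Compton shift: Δλ = λ_C(1 - cos(69°)) = 1.5568 pm
Final wavelength: λ' = 11.0700 + 1.5568 = 12.6268 pm
Final photon energy: E' = hc/λ' = 98.1912 keV

Electron kinetic energy:
K_e = E - E' = 112.0000 - 98.1912 = 13.8088 keV

(Intermediate values are shown rounded; full precision is carried through to the final answer.)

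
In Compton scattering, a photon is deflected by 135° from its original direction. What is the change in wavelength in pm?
4.1420 pm

Using the Compton scattering formula:
Δλ = λ_C(1 - cos θ)

where λ_C = h/(m_e·c) ≈ 2.4263 pm is the Compton wavelength of an electron.

For θ = 135°:
cos(135°) = -0.7071
1 - cos(135°) = 1.7071

Δλ = 2.4263 × 1.7071
Δλ = 4.1420 pm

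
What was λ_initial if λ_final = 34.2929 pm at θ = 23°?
34.1000 pm

From λ' = λ + Δλ, we have λ = λ' - Δλ

First calculate the Compton shift:
Δλ = λ_C(1 - cos θ)
Δλ = 2.4263 × (1 - cos(23°))
Δλ = 2.4263 × 0.0795
Δλ = 0.1929 pm

Initial wavelength:
λ = λ' - Δλ
λ = 34.2929 - 0.1929
λ = 34.1000 pm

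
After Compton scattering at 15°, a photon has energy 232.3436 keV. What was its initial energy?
236.0000 keV

Convert final energy to wavelength (hc ≈ 1239.842 keV·pm):
λ' = hc/E' = 1239.842 / 232.3436 = 5.3362 pm

Calculate the Compton shift:
Δλ = λ_C(1 - cos(15°))
Δλ = 2.4263 × (1 - cos(15°))
Δλ = 0.0827 pm

Initial wavelength:
λ = λ' - Δλ = 5.3362 - 0.0827 = 5.2536 pm

Initial energy:
E = hc/λ = 1239.842 / 5.2536 = 236.0000 keV

(Intermediate values are shown rounded; full precision is carried through to the final answer.)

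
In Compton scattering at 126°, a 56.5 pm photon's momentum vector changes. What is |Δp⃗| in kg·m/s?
2.0235e-23 kg·m/s

Photon momentum magnitude is p = h/λ.

Initial momentum:
p₀ = h/λ = 6.6261e-34/5.6500e-11 = 1.1728e-23 kg·m/s

After scattering:
λ' = λ + Δλ = 56.5 + 3.8525 = 60.3525 pm
p' = h/λ' = 6.6261e-34/6.0352e-11 = 1.0979e-23 kg·m/s

Momentum is a vector; the scattered photon's direction makes angle θ = 126° with the incident direction. The magnitude of the vector change Δp⃗ = p⃗₀ − p⃗' is found from the law of cosines:
|Δp⃗|² = p₀² + p'² − 2p₀p'cos θ
|Δp⃗|² = (1.1728e-23)² + (1.0979e-23)² − 2·1.1728e-23·1.0979e-23·cos(126°)
|Δp⃗| = 2.0235e-23 kg·m/s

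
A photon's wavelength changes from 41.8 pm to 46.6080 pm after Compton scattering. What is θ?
168.99°

First find the wavelength shift:
Δλ = λ' - λ = 46.6080 - 41.8 = 4.8080 pm

Using Δλ = λ_C(1 - cos θ), with λ_C = h/(m_e·c) ≈ 2.42631024 pm:
cos θ = 1 - Δλ/λ_C
cos θ = 1 - 4.8080/2.42631024
cos θ = -0.981610

θ = arccos(-0.981610)
θ = 168.99°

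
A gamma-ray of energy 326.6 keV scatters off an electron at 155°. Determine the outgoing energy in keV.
147.2234 keV

First convert energy to wavelength:
λ = hc/E, with hc ≈ 1239.842 keV·pm (i.e. 1239.842 eV·nm)

For E = 326.6 keV = 326600 eV:
λ = 1239.842 keV·pm / 326.6 keV
λ = 3.7962 pm

Calculate the Compton shift:
Δλ = λ_C(1 - cos(155°)) = 2.4263 × 1.9063
Δλ = 4.6253 pm

Final wavelength:
λ' = 3.7962 + 4.6253 = 8.4215 pm

Final energy:
E' = hc/λ' = 1239.842 / 8.4215 = 147.2234 keV

(Intermediate values are shown rounded; full precision is carried through to the final answer.)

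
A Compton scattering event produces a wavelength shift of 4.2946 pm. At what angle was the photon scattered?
140.36°

From the Compton formula Δλ = λ_C(1 - cos θ), we can solve for θ:

cos θ = 1 - Δλ/λ_C

Given:
- Δλ = 4.2946 pm
- λ_C = h/(m_e·c) ≈ 2.42631024 pm

cos θ = 1 - 4.2946/2.42631024
cos θ = 1 - 1.770013
cos θ = -0.770013

θ = arccos(-0.770013)
θ = 140.36°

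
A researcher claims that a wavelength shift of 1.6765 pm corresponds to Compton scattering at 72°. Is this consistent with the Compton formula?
Yes, consistent

Calculate the expected shift for θ = 72°:

Δλ_expected = λ_C(1 - cos(72°))
Δλ_expected = 2.4263 × (1 - cos(72°))
Δλ_expected = 2.4263 × 0.6910
Δλ_expected = 1.6765 pm

Given shift: 1.6765 pm
Expected shift: 1.6765 pm
Difference: 0.0000 pm

The values match. This is consistent with Compton scattering at the stated angle.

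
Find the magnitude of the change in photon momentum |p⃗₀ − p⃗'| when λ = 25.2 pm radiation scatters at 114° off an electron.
4.1509e-23 kg·m/s

Photon momentum magnitude is p = h/λ.

Initial momentum:
p₀ = h/λ = 6.6261e-34/2.5200e-11 = 2.6294e-23 kg·m/s

After scattering:
λ' = λ + Δλ = 25.2 + 3.4132 = 28.6132 pm
p' = h/λ' = 6.6261e-34/2.8613e-11 = 2.3157e-23 kg·m/s

Momentum is a vector; the scattered photon's direction makes angle θ = 114° with the incident direction. The magnitude of the vector change Δp⃗ = p⃗₀ − p⃗' is found from the law of cosines:
|Δp⃗|² = p₀² + p'² − 2p₀p'cos θ
|Δp⃗|² = (2.6294e-23)² + (2.3157e-23)² − 2·2.6294e-23·2.3157e-23·cos(114°)
|Δp⃗| = 4.1509e-23 kg·m/s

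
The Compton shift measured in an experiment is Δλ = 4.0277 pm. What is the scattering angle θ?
131.30°

From the Compton formula Δλ = λ_C(1 - cos θ), we can solve for θ:

cos θ = 1 - Δλ/λ_C

Given:
- Δλ = 4.0277 pm
- λ_C = h/(m_e·c) ≈ 2.42631024 pm

cos θ = 1 - 4.0277/2.42631024
cos θ = 1 - 1.660010
cos θ = -0.660010

θ = arccos(-0.660010)
θ = 131.30°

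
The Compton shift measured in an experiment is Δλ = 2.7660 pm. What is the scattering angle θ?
98.05°

From the Compton formula Δλ = λ_C(1 - cos θ), we can solve for θ:

cos θ = 1 - Δλ/λ_C

Given:
- Δλ = 2.7660 pm
- λ_C = h/(m_e·c) ≈ 2.42631024 pm

cos θ = 1 - 2.7660/2.42631024
cos θ = 1 - 1.140003
cos θ = -0.140003

θ = arccos(-0.140003)
θ = 98.05°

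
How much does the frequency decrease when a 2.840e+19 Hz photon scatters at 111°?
6.757e+18 Hz (decrease)

Convert frequency to wavelength (c = 299792458 m/s):
λ₀ = c/f₀ = 299792458/2.840e+19 = 1.0556072e-11 m = 10.5561 pm

Calculate Compton shift:
Δλ = λ_C(1 - cos(111°)) = 3.2958 pm

Final wavelength:
λ' = λ₀ + Δλ = 10.5561 + 3.2958 = 13.8519 pm

Final frequency:
f' = c/λ' = 299792458/1.3851895e-11 = 2.1642704e+19 Hz

Frequency shift (decrease):
Δf = f₀ - f' = 2.840e+19 - 2.1642704e+19 = 6.757e+18 Hz

(Intermediate values are shown rounded; full precision is carried through to the final answer.)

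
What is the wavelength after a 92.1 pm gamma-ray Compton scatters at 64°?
93.4627 pm

Using the Compton scattering formula:
λ' = λ + Δλ = λ + λ_C(1 - cos θ)

Given:
- Initial wavelength λ = 92.1 pm
- Scattering angle θ = 64°
- Compton wavelength λ_C ≈ 2.4263 pm

Calculate the shift:
Δλ = 2.4263 × (1 - cos(64°))
Δλ = 2.4263 × 0.5616
Δλ = 1.3627 pm

Final wavelength:
λ' = 92.1 + 1.3627 = 93.4627 pm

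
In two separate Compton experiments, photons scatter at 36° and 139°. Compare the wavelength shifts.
139° produces the larger shift by a factor of 9.188

Calculate both shifts using Δλ = λ_C(1 - cos θ):

For θ₁ = 36°:
Δλ₁ = 2.4263 × (1 - cos(36°))
Δλ₁ = 2.4263 × 0.1910
Δλ₁ = 0.4634 pm

For θ₂ = 139°:
Δλ₂ = 2.4263 × (1 - cos(139°))
Δλ₂ = 2.4263 × 1.7547
Δλ₂ = 4.2575 pm

The 139° angle produces the larger shift.
Ratio: 4.2575/0.4634 = 9.188

(Intermediate values are shown rounded; full precision is carried through to the final answer.)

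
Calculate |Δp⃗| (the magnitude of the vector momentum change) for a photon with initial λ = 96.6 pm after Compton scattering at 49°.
5.6649e-24 kg·m/s

Photon momentum magnitude is p = h/λ.

Initial momentum:
p₀ = h/λ = 6.6261e-34/9.6600e-11 = 6.8593e-24 kg·m/s

After scattering:
λ' = λ + Δλ = 96.6 + 0.8345 = 97.4345 pm
p' = h/λ' = 6.6261e-34/9.7435e-11 = 6.8005e-24 kg·m/s

Momentum is a vector; the scattered photon's direction makes angle θ = 49° with the incident direction. The magnitude of the vector change Δp⃗ = p⃗₀ − p⃗' is found from the law of cosines:
|Δp⃗|² = p₀² + p'² − 2p₀p'cos θ
|Δp⃗|² = (6.8593e-24)² + (6.8005e-24)² − 2·6.8593e-24·6.8005e-24·cos(49°)
|Δp⃗| = 5.6649e-24 kg·m/s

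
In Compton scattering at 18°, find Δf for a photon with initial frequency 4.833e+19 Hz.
9.079e+17 Hz (decrease)

Convert frequency to wavelength (c = 299792458 m/s):
λ₀ = c/f₀ = 299792458/4.833e+19 = 6.2030304e-12 m = 6.2030 pm

Calculate Compton shift:
Δλ = λ_C(1 - cos(18°)) = 0.1188 pm

Final wavelength:
λ' = λ₀ + Δλ = 6.2030 + 0.1188 = 6.3218 pm

Final frequency:
f' = c/λ' = 299792458/6.3217824e-12 = 4.7422141e+19 Hz

Frequency shift (decrease):
Δf = f₀ - f' = 4.833e+19 - 4.7422141e+19 = 9.079e+17 Hz

(Intermediate values are shown rounded; full precision is carried through to the final answer.)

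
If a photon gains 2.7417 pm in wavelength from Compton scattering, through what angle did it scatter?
97.47°

From the Compton formula Δλ = λ_C(1 - cos θ), we can solve for θ:

cos θ = 1 - Δλ/λ_C

Given:
- Δλ = 2.7417 pm
- λ_C = h/(m_e·c) ≈ 2.42631024 pm

cos θ = 1 - 2.7417/2.42631024
cos θ = 1 - 1.129987
cos θ = -0.129987

θ = arccos(-0.129987)
θ = 97.47°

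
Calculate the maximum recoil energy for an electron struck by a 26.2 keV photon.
2.4368 keV

Maximum energy transfer occurs at θ = 180° (backscattering).

Initial photon: E₀ = 26.2 keV → λ₀ = 47.3222 pm

Maximum Compton shift (at 180°):
Δλ_max = 2λ_C = 2 × 2.4263 = 4.8526 pm

Final wavelength:
λ' = 47.3222 + 4.8526 = 52.1748 pm

Minimum photon energy (maximum energy to electron):
E'_min = hc/λ' = 23.7632 keV

Maximum electron kinetic energy:
K_max = E₀ - E'_min = 26.2000 - 23.7632 = 2.4368 keV

(Intermediate values are shown rounded; full precision is carried through to the final answer.)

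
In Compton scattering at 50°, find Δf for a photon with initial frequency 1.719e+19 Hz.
8.138e+17 Hz (decrease)

Convert frequency to wavelength (c = 299792458 m/s):
λ₀ = c/f₀ = 299792458/1.719e+19 = 1.7439934e-11 m = 17.4399 pm

Calculate Compton shift:
Δλ = λ_C(1 - cos(50°)) = 0.8667 pm

Final wavelength:
λ' = λ₀ + Δλ = 17.4399 + 0.8667 = 18.3066 pm

Final frequency:
f' = c/λ' = 299792458/1.8306642e-11 = 1.6376158e+19 Hz

Frequency shift (decrease):
Δf = f₀ - f' = 1.719e+19 - 1.6376158e+19 = 8.138e+17 Hz

(Intermediate values are shown rounded; full precision is carried through to the final answer.)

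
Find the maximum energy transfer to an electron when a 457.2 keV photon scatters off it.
293.2959 keV

Maximum energy transfer occurs at θ = 180° (backscattering).

Initial photon: E₀ = 457.2 keV → λ₀ = 2.7118 pm

Maximum Compton shift (at 180°):
Δλ_max = 2λ_C = 2 × 2.4263 = 4.8526 pm

Final wavelength:
λ' = 2.7118 + 4.8526 = 7.5644 pm

Minimum photon energy (maximum energy to electron):
E'_min = hc/λ' = 163.9041 keV

Maximum electron kinetic energy:
K_max = E₀ - E'_min = 457.2000 - 163.9041 = 293.2959 keV

(Intermediate values are shown rounded; full precision is carried through to the final answer.)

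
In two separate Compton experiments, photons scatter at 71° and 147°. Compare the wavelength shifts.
147° produces the larger shift by a factor of 2.726

Calculate both shifts using Δλ = λ_C(1 - cos θ):

For θ₁ = 71°:
Δλ₁ = 2.4263 × (1 - cos(71°))
Δλ₁ = 2.4263 × 0.6744
Δλ₁ = 1.6364 pm

For θ₂ = 147°:
Δλ₂ = 2.4263 × (1 - cos(147°))
Δλ₂ = 2.4263 × 1.8387
Δλ₂ = 4.4612 pm

The 147° angle produces the larger shift.
Ratio: 4.4612/1.6364 = 2.726

(Intermediate values are shown rounded; full precision is carried through to the final answer.)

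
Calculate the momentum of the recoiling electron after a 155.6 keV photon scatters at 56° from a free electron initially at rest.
7.3972e-23 kg·m/s

The electron is initially at rest, so by conservation of momentum:
p⃗_e = p⃗₀ − p⃗'  (incident photon momentum minus scattered photon momentum)

Photon momentum magnitudes (p = h/λ = E/c):
λ₀ = hc/E₀ = 7.9681 pm → p₀ = h/λ₀ = 8.3157e-23 kg·m/s
Δλ = λ_C(1 − cos 56°) = 1.0695 pm
λ' = 9.0377 pm → p' = h/λ' = 7.3316e-23 kg·m/s

The scattered photon makes angle θ = 56° with the incident direction, so by the law of cosines:
|p⃗_e|² = p₀² + p'² − 2p₀p'cos θ
|p⃗_e|² = (8.3157e-23)² + (7.3316e-23)² − 2·8.3157e-23·7.3316e-23·cos(56°)
|p⃗_e| = 7.3972e-23 kg·m/s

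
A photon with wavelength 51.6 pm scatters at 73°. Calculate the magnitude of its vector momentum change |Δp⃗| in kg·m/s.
1.5034e-23 kg·m/s

Photon momentum magnitude is p = h/λ.

Initial momentum:
p₀ = h/λ = 6.6261e-34/5.1600e-11 = 1.2841e-23 kg·m/s

After scattering:
λ' = λ + Δλ = 51.6 + 1.7169 = 53.3169 pm
p' = h/λ' = 6.6261e-34/5.3317e-11 = 1.2428e-23 kg·m/s

Momentum is a vector; the scattered photon's direction makes angle θ = 73° with the incident direction. The magnitude of the vector change Δp⃗ = p⃗₀ − p⃗' is found from the law of cosines:
|Δp⃗|² = p₀² + p'² − 2p₀p'cos θ
|Δp⃗|² = (1.2841e-23)² + (1.2428e-23)² − 2·1.2841e-23·1.2428e-23·cos(73°)
|Δp⃗| = 1.5034e-23 kg·m/s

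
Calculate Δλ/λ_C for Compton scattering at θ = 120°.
1.5000 λ_C

The Compton shift formula is:
Δλ = λ_C(1 - cos θ)

Dividing both sides by λ_C:
Δλ/λ_C = 1 - cos θ

For θ = 120°:
Δλ/λ_C = 1 - cos(120°)
Δλ/λ_C = 1 - -0.5000
Δλ/λ_C = 1.5000

This means the shift is 1.5000 × λ_C = 3.6395 pm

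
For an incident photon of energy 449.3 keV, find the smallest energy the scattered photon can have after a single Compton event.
162.8774 keV (at θ = 180°)

The scattered photon has minimum energy when its wavelength is maximum, i.e., when the Compton shift Δλ = λ_C(1 − cos θ) is maximum. This occurs at θ = 180° (backscattering), giving Δλ_max = 2λ_C = 4.8526 pm.

Initial wavelength: λ₀ = hc/E₀ = 2.7595 pm
Maximum final wavelength: λ'_max = λ₀ + 2λ_C = 2.7595 + 4.8526 = 7.6121 pm
Minimum final energy: E'_min = hc/λ'_max = 162.8774 keV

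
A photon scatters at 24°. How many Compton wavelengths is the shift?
0.0865 λ_C

The Compton shift formula is:
Δλ = λ_C(1 - cos θ)

Dividing both sides by λ_C:
Δλ/λ_C = 1 - cos θ

For θ = 24°:
Δλ/λ_C = 1 - cos(24°)
Δλ/λ_C = 1 - 0.9135
Δλ/λ_C = 0.0865

This means the shift is 0.0865 × λ_C = 0.2098 pm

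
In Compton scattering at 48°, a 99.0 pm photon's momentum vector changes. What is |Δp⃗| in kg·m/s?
5.4229e-24 kg·m/s

Photon momentum magnitude is p = h/λ.

Initial momentum:
p₀ = h/λ = 6.6261e-34/9.9000e-11 = 6.6930e-24 kg·m/s

After scattering:
λ' = λ + Δλ = 99.0 + 0.8028 = 99.8028 pm
p' = h/λ' = 6.6261e-34/9.9803e-11 = 6.6392e-24 kg·m/s

Momentum is a vector; the scattered photon's direction makes angle θ = 48° with the incident direction. The magnitude of the vector change Δp⃗ = p⃗₀ − p⃗' is found from the law of cosines:
|Δp⃗|² = p₀² + p'² − 2p₀p'cos θ
|Δp⃗|² = (6.6930e-24)² + (6.6392e-24)² − 2·6.6930e-24·6.6392e-24·cos(48°)
|Δp⃗| = 5.4229e-24 kg·m/s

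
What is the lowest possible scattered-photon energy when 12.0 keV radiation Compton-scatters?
11.4617 keV (at θ = 180°)

The scattered photon has minimum energy when its wavelength is maximum, i.e., when the Compton shift Δλ = λ_C(1 − cos θ) is maximum. This occurs at θ = 180° (backscattering), giving Δλ_max = 2λ_C = 4.8526 pm.

Initial wavelength: λ₀ = hc/E₀ = 103.3202 pm
Maximum final wavelength: λ'_max = λ₀ + 2λ_C = 103.3202 + 4.8526 = 108.1728 pm
Minimum final energy: E'_min = hc/λ'_max = 11.4617 keV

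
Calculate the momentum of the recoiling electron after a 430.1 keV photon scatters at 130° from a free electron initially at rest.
3.0108e-22 kg·m/s

The electron is initially at rest, so by conservation of momentum:
p⃗_e = p⃗₀ − p⃗'  (incident photon momentum minus scattered photon momentum)

Photon momentum magnitudes (p = h/λ = E/c):
λ₀ = hc/E₀ = 2.8827 pm → p₀ = h/λ₀ = 2.2986e-22 kg·m/s
Δλ = λ_C(1 − cos 130°) = 3.9859 pm
λ' = 6.8686 pm → p' = h/λ' = 9.6469e-23 kg·m/s

The scattered photon makes angle θ = 130° with the incident direction, so by the law of cosines:
|p⃗_e|² = p₀² + p'² − 2p₀p'cos θ
|p⃗_e|² = (2.2986e-22)² + (9.6469e-23)² − 2·2.2986e-22·9.6469e-23·cos(130°)
|p⃗_e| = 3.0108e-22 kg·m/s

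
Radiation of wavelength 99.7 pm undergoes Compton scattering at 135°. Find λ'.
103.8420 pm

Using the Compton formula: λ' = λ + λ_C(1 − cos θ)

For θ = 135°, cos θ = -√2/2 (exact) ≈ -0.7071, so:
1 − cos 135° = 1 − (-√2/2) ≈ 1.7071

Δλ = λ_C × 1.7071 = 2.4263 × 1.7071 = 4.1420 pm

λ' = 99.7 + 4.1420 = 103.8420 pm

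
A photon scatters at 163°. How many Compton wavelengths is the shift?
1.9563 λ_C

The Compton shift formula is:
Δλ = λ_C(1 - cos θ)

Dividing both sides by λ_C:
Δλ/λ_C = 1 - cos θ

For θ = 163°:
Δλ/λ_C = 1 - cos(163°)
Δλ/λ_C = 1 - -0.9563
Δλ/λ_C = 1.9563

This means the shift is 1.9563 × λ_C = 4.7466 pm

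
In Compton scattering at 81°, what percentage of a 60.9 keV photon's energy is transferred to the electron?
0.0914 (or 9.14%)

Calculate initial and final photon energies:

Initial: E₀ = 60.9 keV → λ₀ = 20.3587 pm
Compton shift: Δλ = 2.0468 pm
Final wavelength: λ' = 22.4054 pm
Final energy: E' = 55.3367 keV

Fractional energy loss:
(E₀ - E')/E₀ = (60.9000 - 55.3367)/60.9000
= 5.5633/60.9000
= 0.0914
= 9.14%

(Intermediate values are shown rounded; full precision is carried through to the final answer.)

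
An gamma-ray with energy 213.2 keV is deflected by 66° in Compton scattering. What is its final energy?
170.8987 keV

First convert energy to wavelength:
λ = hc/E, with hc ≈ 1239.842 keV·pm (i.e. 1239.842 eV·nm)

For E = 213.2 keV = 213200 eV:
λ = 1239.842 keV·pm / 213.2 keV
λ = 5.8154 pm

Calculate the Compton shift:
Δλ = λ_C(1 - cos(66°)) = 2.4263 × 0.5933
Δλ = 1.4394 pm

Final wavelength:
λ' = 5.8154 + 1.4394 = 7.2548 pm

Final energy:
E' = hc/λ' = 1239.842 / 7.2548 = 170.8987 keV

(Intermediate values are shown rounded; full precision is carried through to the final answer.)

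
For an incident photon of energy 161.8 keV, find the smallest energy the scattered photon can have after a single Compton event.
99.0651 keV (at θ = 180°)

The scattered photon has minimum energy when its wavelength is maximum, i.e., when the Compton shift Δλ = λ_C(1 − cos θ) is maximum. This occurs at θ = 180° (backscattering), giving Δλ_max = 2λ_C = 4.8526 pm.

Initial wavelength: λ₀ = hc/E₀ = 7.6628 pm
Maximum final wavelength: λ'_max = λ₀ + 2λ_C = 7.6628 + 4.8526 = 12.5154 pm
Minimum final energy: E'_min = hc/λ'_max = 99.0651 keV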